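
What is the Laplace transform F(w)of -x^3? -6/w^4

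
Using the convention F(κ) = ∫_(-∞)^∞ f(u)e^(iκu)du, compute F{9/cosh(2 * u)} 9 * pi/(2 * cosh(pi * κ/4))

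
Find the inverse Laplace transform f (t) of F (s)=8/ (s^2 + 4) 4*sin (2*t) 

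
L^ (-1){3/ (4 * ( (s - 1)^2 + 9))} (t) exp (t) * sin (3 * t)/4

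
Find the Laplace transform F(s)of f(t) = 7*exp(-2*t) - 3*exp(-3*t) 7/(s+2) - 3/(s+3)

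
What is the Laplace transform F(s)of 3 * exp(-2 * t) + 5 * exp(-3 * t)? 3/(s + 2) + 5/(s + 3)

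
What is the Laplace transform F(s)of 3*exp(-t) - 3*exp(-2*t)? 3/(s + 1) - 3/(s + 2)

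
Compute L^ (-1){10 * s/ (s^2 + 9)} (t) 10 * cos (3 * t)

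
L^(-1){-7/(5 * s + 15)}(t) -7 * exp(-3 * t)/5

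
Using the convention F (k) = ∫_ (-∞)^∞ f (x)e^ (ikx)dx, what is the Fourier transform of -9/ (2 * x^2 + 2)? -9 * pi * exp (-Abs (k))/2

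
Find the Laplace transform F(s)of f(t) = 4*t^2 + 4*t 8/s^3 + 4/s^2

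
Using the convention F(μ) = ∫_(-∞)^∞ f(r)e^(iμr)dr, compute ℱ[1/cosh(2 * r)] pi/(2 * cosh(pi * μ/4))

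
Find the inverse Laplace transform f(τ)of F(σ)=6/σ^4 τ^3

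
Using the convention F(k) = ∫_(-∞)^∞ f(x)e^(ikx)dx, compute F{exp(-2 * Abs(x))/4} 1/(k^2 + 4)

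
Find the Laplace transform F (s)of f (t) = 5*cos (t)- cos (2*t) 5*s/ (s^2 + 1)- s/ (s^2 + 4)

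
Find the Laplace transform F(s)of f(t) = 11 11/s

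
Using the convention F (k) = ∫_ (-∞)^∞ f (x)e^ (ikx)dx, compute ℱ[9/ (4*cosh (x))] 9*pi/ (4*cosh (pi*k/2))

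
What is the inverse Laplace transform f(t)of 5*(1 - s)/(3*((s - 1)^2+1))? -5*exp(t)*cos(t)/3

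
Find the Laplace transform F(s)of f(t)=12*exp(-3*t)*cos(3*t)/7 12*(s + 3)/(7*((s + 3)^2 + 9))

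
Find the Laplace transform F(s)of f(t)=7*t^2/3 14/(3*s^3)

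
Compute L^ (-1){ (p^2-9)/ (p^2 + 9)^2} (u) u*cos (3*u)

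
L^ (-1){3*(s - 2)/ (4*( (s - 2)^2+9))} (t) 3*exp (2*t)*cos (3*t)/4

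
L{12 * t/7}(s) 12/(7 * s^2)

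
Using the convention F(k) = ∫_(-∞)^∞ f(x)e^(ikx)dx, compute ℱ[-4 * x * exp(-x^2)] -2 * I * sqrt(pi) * k * exp(-k^2/4)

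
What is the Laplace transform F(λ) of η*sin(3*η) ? 6*λ/(λ^2 + 9) ^2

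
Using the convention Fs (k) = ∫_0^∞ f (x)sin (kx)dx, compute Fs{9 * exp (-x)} 9 * k/ (k^2+1)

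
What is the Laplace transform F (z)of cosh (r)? z/ (z^2 - 1)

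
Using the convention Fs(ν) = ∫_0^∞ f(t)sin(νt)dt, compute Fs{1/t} pi/2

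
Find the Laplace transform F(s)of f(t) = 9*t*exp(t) 9/(s - 1)^2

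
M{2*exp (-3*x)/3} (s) 2*gamma (s)/ (3*3^s)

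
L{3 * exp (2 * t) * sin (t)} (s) 3/ ( (s - 2)^2+1)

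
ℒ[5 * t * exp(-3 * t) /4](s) 5/(4 * (s + 3) ^2) 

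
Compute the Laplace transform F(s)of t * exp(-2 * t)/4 1/(4 * (s + 2)^2)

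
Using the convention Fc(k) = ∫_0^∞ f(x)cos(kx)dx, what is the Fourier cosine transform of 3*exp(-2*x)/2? 3/(k^2 + 4)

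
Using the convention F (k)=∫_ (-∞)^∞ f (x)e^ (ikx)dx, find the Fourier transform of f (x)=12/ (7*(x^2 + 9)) 4*pi*exp (-3*Abs (k))/7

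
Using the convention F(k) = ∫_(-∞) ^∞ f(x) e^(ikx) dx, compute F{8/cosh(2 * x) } 4 * pi/cosh(pi * k/4) 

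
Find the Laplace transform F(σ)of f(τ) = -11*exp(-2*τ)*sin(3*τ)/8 -33/(8*(σ + 2)^2 + 72)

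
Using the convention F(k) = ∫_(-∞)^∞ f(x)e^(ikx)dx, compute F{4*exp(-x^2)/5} 4*sqrt(pi)*exp(-k^2/4)/5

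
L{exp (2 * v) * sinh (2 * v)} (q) 2/ (q * (q - 4))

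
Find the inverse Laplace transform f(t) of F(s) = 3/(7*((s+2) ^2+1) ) 3*exp(-2*t)*sin(t) /7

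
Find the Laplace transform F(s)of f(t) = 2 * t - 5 2/s^2 - 5/s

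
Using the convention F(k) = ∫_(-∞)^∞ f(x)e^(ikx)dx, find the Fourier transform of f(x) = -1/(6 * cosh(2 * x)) -pi/(12 * cosh(pi * k/4))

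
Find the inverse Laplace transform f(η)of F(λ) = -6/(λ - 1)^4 -η^3 * exp(η)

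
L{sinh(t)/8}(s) 1/(8*(s^2 - 1))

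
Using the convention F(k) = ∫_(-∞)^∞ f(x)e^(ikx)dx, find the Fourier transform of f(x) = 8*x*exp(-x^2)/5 4*I*sqrt(pi)*k*exp(-k^2/4)/5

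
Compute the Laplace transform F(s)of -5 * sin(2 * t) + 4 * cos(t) 4 * s/(s^2 + 1) - 10/(s^2 + 4)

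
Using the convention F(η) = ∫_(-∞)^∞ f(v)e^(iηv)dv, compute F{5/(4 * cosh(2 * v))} 5 * pi/(8 * cosh(pi * η/4))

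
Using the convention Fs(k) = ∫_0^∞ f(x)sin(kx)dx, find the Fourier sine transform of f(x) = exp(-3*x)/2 k/(2*(k^2 + 9))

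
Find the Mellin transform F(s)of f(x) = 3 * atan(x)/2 -3 * pi * sec(pi * s/2)/(4 * s)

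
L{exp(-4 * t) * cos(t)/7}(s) (s + 4)/(7 * ((s + 4)^2 + 1))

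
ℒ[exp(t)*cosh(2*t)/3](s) (s - 1)/(3*((s - 1)^2 - 4))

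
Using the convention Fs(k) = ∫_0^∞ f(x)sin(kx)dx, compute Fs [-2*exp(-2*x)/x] -2*atan(k/2)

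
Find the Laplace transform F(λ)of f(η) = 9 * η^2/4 9/(2 * λ^3)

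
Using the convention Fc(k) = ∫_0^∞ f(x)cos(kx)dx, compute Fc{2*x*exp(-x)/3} 2*(1 - k^2)/(3*(k^2 + 1)^2)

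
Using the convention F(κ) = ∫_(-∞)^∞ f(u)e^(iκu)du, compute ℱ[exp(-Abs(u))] 2/(κ^2 + 1)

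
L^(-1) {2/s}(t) 2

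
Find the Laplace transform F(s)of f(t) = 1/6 1/(6 * s)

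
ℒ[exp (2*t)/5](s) 1/ (5*(s - 2))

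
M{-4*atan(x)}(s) 2*pi*sec(pi*s/2)/s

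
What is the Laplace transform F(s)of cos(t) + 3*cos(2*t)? s/(s^2 + 1) + 3*s/(s^2 + 4)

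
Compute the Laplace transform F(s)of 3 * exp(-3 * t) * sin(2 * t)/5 6/(5 * ((s + 3)^2 + 4))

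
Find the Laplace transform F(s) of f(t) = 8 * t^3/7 48/(7 * s^4) 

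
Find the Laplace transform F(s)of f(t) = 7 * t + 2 7/s^2 + 2/s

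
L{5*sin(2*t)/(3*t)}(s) 5*atan(2/s)/3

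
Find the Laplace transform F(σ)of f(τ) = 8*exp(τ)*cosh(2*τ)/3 8*(σ - 1)/(3*((σ - 1)^2 - 4))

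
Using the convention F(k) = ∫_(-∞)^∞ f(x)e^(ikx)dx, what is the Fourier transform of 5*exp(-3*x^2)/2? 5*sqrt(3)*sqrt(pi)*exp(-k^2/12)/6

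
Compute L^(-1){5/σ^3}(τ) 5*τ^2/2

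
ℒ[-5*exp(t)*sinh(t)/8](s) -5/(8*s*(s - 2))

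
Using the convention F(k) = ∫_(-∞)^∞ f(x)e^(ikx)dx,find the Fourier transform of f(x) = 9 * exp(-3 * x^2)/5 3 * sqrt(3) * sqrt(pi) * exp(-k^2/12)/5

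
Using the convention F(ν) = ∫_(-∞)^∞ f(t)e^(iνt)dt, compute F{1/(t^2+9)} pi*exp(-3*Abs(ν))/3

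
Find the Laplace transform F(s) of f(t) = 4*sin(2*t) 8/(s^2+4) 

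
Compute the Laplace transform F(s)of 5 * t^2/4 5/(2 * s^3)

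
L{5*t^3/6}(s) 5/s^4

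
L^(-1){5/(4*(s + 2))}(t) 5*exp(-2*t)/4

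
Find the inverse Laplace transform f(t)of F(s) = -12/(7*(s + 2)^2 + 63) -4*exp(-2*t)*sin(3*t)/7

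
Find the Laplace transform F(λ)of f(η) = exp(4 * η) 1/(λ - 4)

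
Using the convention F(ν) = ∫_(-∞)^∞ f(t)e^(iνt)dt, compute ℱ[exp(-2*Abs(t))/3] 4/(3*(ν^2 + 4))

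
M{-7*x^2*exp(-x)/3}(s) -7*gamma(s+2)/3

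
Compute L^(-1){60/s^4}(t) 10 * t^3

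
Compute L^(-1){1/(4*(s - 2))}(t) exp(2*t)/4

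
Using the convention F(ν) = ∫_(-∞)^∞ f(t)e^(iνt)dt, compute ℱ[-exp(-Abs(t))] -2/(ν^2 + 1)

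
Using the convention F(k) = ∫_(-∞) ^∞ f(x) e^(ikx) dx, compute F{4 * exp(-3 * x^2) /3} 4 * sqrt(3) * sqrt(pi) * exp(-k^2/12) /9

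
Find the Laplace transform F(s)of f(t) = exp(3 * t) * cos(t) (s - 3)/((s - 3)^2+1)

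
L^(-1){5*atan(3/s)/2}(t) 5*sin(3*t)/(2*t)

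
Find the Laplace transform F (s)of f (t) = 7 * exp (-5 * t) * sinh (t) 7/ ( (s + 5)^2 - 1)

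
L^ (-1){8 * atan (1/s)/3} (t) 8 * sin (t)/ (3 * t)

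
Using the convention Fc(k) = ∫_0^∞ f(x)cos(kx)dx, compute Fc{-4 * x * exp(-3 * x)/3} 4 * (k^2 - 9)/(3 * (k^2 + 9)^2)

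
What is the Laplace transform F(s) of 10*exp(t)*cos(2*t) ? 10*(s - 1) /((s - 1) ^2+4) 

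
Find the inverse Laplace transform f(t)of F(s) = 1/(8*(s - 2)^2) t*exp(2*t)/8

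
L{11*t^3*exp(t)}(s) 66/(s - 1)^4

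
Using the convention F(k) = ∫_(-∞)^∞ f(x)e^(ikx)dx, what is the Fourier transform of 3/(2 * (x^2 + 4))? 3 * pi * exp(-2 * Abs(k))/4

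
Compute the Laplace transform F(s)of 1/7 1/(7 * s)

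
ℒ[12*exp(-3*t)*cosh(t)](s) 12*(s + 3)/((s + 3)^2 - 1)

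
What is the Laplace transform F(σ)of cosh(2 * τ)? σ/(σ^2 - 4)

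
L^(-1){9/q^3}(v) 9*v^2/2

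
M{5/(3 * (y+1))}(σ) 5 * pi * csc(pi * σ)/3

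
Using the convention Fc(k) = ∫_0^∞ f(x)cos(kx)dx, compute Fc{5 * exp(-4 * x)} 20/(k^2 + 16)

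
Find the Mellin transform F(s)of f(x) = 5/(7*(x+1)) 5*pi*csc(pi*s)/7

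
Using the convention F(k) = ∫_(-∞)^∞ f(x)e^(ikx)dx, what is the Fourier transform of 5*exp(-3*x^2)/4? 5*sqrt(3)*sqrt(pi)*exp(-k^2/12)/12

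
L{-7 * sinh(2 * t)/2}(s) -7/(s^2 - 4)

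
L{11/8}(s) 11/(8*s)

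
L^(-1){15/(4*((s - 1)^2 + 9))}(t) 5*exp(t)*sin(3*t)/4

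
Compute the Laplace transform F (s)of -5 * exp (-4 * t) -5/ (s + 4)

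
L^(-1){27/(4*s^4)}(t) 9*t^3/8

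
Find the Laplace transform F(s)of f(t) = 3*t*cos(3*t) 3*(s^2-9)/(s^2 + 9)^2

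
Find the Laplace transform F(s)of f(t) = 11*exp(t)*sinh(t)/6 11/(6*s*(s - 2))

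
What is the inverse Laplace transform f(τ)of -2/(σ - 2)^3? -τ^2 * exp(2 * τ)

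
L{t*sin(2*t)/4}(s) s/(s^2 + 4)^2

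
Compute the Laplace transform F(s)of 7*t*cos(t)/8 7*(s^2 - 1)/(8*(s^2 + 1)^2)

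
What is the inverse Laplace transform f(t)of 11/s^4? 11*t^3/6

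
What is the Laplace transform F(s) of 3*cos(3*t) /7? 3*s/(7*(s^2 + 9) ) 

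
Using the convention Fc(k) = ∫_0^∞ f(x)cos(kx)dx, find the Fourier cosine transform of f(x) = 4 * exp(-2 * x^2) sqrt(2) * sqrt(pi) * exp(-k^2/8)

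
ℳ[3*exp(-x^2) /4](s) 3*gamma(s/2) /8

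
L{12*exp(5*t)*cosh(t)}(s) 12*(s - 5)/((s - 5)^2 - 1)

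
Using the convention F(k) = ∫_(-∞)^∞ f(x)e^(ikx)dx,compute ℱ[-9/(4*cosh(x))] -9*pi/(4*cosh(pi*k/2))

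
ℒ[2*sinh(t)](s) 2/(s^2-1)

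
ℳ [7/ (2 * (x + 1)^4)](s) 7 * gamma (s) * gamma (4 - s)/12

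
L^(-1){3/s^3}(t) 3*t^2/2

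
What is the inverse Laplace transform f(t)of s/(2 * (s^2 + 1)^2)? t * sin(t)/4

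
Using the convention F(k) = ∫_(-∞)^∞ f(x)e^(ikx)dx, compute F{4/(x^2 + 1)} 4 * pi * exp(-Abs(k))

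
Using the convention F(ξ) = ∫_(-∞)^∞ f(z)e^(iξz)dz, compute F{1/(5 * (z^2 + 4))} pi * exp(-2 * Abs(ξ))/10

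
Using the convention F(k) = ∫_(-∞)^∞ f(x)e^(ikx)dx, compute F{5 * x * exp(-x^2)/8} 5 * I * sqrt(pi) * k * exp(-k^2/4)/16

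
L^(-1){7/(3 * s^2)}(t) 7 * t/3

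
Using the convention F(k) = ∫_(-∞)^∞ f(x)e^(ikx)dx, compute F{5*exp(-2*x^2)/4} 5*sqrt(2)*sqrt(pi)*exp(-k^2/8)/8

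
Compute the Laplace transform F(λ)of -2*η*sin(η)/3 -4*λ/(3*(λ^2 + 1)^2)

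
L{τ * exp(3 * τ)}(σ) (σ - 3)^(-2)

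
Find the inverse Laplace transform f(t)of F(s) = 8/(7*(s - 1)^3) 4*t^2*exp(t)/7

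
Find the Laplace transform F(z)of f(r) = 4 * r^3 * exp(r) 24/(z - 1)^4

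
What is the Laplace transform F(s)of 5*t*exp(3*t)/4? 5/(4*(s - 3)^2)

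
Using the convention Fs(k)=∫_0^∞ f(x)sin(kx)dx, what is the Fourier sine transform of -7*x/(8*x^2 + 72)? -7*pi*exp(-3*k)/16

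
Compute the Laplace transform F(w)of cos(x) w/(w^2 + 1)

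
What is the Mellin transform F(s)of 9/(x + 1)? 9*pi*csc(pi*s)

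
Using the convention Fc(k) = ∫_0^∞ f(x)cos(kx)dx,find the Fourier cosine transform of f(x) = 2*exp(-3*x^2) sqrt(3)*sqrt(pi)*exp(-k^2/12)/3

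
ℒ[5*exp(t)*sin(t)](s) 5/((s - 1)^2 + 1)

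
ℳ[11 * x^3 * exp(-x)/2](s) 11 * gamma(s + 3)/2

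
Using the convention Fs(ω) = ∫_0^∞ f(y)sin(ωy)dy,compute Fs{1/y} pi/2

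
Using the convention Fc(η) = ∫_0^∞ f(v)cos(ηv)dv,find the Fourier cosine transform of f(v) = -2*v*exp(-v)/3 2*(η^2 - 1)/(3*(η^2 + 1)^2)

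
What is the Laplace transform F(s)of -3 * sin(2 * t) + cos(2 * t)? s/(s^2 + 4) - 6/(s^2 + 4)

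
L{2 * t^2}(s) 4/s^3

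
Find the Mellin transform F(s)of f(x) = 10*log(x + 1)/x -10*pi*csc(pi*s)/(s - 1)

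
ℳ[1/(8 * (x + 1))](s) pi * csc(pi * s)/8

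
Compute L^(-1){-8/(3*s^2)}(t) -8*t/3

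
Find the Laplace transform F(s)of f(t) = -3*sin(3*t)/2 -9/(2*s^2 + 18)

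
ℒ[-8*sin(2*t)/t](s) -8*atan(2/s)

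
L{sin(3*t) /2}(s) 3/(2*(s^2+9) ) 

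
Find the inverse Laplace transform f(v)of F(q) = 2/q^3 v^2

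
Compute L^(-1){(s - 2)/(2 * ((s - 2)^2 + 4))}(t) exp(2 * t) * cos(2 * t)/2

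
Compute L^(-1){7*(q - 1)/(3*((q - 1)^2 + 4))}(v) 7*exp(v)*cos(2*v)/3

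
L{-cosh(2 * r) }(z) -z/(z^2 - 4) 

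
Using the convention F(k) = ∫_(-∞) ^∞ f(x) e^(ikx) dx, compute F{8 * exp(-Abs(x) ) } 16/(k^2 + 1) 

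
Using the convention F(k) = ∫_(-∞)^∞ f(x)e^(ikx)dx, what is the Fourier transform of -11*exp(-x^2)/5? -11*sqrt(pi)*exp(-k^2/4)/5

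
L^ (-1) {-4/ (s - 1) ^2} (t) -4*t*exp (t) 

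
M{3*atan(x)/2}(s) -3*pi*sec(pi*s/2)/(4*s)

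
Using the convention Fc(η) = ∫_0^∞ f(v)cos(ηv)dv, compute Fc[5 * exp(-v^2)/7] 5 * sqrt(pi) * exp(-η^2/4)/14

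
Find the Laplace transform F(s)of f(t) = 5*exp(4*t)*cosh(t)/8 5*(s - 4)/(8*((s - 4)^2-1))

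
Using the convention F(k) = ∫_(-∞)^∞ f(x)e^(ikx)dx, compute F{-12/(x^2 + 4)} -6 * pi * exp(-2 * Abs(k))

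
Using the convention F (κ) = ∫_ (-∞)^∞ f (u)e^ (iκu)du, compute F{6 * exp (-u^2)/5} 6 * sqrt (pi) * exp (-κ^2/4)/5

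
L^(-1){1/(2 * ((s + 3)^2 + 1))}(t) exp(-3 * t) * sin(t)/2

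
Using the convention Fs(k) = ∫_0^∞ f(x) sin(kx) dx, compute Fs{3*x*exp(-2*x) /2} 6*k/(k^2 + 4) ^2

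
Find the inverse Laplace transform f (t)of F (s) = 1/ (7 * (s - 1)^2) t * exp (t)/7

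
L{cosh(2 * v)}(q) q/(q^2 - 4)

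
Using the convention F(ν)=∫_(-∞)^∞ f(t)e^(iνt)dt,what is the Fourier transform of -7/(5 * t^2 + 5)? -7 * pi * exp(-Abs(ν))/5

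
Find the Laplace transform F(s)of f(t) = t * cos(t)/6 (s^2 - 1)/(6 * (s^2 + 1)^2)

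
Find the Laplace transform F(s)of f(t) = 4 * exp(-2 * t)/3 4/(3 * (s+2))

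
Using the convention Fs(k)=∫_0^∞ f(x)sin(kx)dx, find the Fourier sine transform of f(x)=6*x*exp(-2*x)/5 24*k/(5*(k^2+4)^2)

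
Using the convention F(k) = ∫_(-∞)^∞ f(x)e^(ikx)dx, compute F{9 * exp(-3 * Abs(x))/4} 27/(2 * (k^2 + 9))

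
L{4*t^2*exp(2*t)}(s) 8/(s - 2)^3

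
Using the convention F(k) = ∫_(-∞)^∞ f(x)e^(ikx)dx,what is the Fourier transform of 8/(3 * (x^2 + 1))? 8 * pi * exp(-Abs(k))/3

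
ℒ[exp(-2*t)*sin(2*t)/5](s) 2/(5*((s + 2)^2 + 4))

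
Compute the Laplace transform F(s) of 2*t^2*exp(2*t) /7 4/(7*(s - 2) ^3) 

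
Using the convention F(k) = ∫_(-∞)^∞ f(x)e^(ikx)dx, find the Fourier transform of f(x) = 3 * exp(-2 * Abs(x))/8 3/(2 * (k^2 + 4))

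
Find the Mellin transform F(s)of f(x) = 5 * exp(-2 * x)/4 5 * gamma(s)/(4 * 2^s)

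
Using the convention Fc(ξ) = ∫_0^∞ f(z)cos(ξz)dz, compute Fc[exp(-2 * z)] 2/(ξ^2 + 4)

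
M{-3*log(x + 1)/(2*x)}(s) 3*pi*csc(pi*s)/(2*(s - 1))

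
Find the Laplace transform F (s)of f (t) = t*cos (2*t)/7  (s^2 - 4)/ (7*(s^2 + 4)^2)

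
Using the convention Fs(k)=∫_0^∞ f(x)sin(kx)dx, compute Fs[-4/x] -2 * pi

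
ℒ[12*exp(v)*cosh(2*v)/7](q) 12*(q - 1)/(7*((q - 1)^2 - 4))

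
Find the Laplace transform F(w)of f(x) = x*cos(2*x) (w^2 - 4)/(w^2 + 4)^2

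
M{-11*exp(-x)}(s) -11*gamma(s)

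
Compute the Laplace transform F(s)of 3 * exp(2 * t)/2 3/(2 * (s - 2))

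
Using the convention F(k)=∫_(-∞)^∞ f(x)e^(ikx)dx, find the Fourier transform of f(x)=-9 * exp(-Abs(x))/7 -18/(7 * k^2+7)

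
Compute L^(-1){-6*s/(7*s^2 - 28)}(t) -6*cosh(2*t)/7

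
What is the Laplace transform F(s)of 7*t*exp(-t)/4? 7/(4*(s + 1)^2)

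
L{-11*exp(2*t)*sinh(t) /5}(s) -11/(5*(s - 2) ^2 - 5) 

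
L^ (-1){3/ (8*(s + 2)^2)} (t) 3*t*exp (-2*t)/8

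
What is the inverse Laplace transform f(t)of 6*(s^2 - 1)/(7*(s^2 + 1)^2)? 6*t*cos(t)/7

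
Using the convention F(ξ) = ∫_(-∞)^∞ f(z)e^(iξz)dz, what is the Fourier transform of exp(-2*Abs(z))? 4/(ξ^2 + 4)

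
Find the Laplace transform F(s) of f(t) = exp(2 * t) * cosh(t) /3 (s - 2) /(3 * ((s - 2) ^2 - 1) ) 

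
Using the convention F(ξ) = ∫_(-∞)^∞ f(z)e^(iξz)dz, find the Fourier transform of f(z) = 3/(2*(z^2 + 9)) pi*exp(-3*Abs(ξ))/2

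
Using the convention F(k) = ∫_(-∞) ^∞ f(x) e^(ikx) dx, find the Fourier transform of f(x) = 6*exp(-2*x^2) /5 3*sqrt(2)*sqrt(pi)*exp(-k^2/8) /5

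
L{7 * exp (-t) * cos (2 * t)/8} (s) 7 * (s+1)/ (8 * ( (s+1)^2+4))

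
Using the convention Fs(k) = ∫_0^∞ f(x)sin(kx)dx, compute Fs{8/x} 4 * pi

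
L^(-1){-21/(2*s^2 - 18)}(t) -7*sinh(3*t)/2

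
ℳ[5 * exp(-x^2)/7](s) 5 * gamma(s/2)/14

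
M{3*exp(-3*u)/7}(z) 3^(1 - z)*gamma(z)/7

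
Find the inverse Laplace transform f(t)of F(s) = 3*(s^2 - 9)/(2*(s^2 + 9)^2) 3*t*cos(3*t)/2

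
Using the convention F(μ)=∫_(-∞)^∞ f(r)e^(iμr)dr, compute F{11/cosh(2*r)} 11*pi/(2*cosh(pi*μ/4))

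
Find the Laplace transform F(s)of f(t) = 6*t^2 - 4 12/s^3 - 4/s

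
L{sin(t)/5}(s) 1/(5 * (s^2+1))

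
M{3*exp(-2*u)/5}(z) 3*gamma(z)/(5*2^z)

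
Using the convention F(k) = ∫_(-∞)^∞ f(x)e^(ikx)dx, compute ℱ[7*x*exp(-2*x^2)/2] 7*sqrt(2)*I*sqrt(pi)*k*exp(-k^2/8)/16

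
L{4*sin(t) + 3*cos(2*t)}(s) 4/(s^2 + 1) + 3*s/(s^2 + 4)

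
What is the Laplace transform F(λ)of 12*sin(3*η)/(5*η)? 12*atan(3/λ)/5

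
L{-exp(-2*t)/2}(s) -1/(2*s + 4)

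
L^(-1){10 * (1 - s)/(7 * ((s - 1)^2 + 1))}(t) -10 * exp(t) * cos(t)/7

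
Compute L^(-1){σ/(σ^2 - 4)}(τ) cosh(2 * τ)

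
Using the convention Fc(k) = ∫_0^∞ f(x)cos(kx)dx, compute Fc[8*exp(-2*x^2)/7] 2*sqrt(2)*sqrt(pi)*exp(-k^2/8)/7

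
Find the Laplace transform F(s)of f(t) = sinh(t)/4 1/(4*(s^2-1))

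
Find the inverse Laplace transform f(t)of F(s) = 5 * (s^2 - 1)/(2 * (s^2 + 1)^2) 5 * t * cos(t)/2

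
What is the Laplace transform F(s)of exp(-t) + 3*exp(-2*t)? 1/(s + 1) + 3/(s + 2)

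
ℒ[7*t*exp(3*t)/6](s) 7/(6*(s - 3)^2)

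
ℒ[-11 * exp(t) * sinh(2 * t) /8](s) -11/(4 * (s - 1) ^2-16) 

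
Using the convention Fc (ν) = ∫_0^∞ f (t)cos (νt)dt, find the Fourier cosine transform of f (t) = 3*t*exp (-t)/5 3*(1 - ν^2)/ (5*(ν^2+1)^2)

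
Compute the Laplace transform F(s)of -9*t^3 -54/s^4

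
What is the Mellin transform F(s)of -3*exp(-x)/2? -3*gamma(s)/2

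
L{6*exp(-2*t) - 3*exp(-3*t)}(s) 6/(s + 2) - 3/(s + 3)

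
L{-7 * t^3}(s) -42/s^4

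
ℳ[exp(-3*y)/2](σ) gamma(σ)/(2*3^σ)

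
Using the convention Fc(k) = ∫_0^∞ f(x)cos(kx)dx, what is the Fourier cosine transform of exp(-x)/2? 1/(2 * (k^2 + 1))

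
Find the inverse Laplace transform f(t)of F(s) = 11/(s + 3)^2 11*t*exp(-3*t)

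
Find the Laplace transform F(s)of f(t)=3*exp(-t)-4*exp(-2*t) 3/(s+1)-4/(s+2)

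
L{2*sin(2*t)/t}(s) 2*atan(2/s)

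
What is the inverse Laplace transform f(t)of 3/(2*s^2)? 3*t/2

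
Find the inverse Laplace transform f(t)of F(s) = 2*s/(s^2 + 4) 2*cos(2*t)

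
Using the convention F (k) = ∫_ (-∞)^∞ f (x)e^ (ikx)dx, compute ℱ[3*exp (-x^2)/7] 3*sqrt (pi)*exp (-k^2/4)/7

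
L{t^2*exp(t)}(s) 2/(s - 1)^3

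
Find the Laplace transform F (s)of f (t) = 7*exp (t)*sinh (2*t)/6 7/ (3*( (s - 1)^2 - 4))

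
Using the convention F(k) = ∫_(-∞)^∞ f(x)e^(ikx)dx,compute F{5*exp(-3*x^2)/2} 5*sqrt(3)*sqrt(pi)*exp(-k^2/12)/6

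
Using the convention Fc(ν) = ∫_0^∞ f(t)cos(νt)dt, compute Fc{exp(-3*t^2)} sqrt(3)*sqrt(pi)*exp(-ν^2/12)/6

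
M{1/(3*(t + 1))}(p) pi*csc(pi*p)/3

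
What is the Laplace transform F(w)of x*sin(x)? 2*w/(w^2 + 1)^2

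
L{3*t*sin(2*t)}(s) 12*s/(s^2 + 4)^2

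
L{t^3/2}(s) 3/s^4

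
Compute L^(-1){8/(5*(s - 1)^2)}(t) 8*t*exp(t)/5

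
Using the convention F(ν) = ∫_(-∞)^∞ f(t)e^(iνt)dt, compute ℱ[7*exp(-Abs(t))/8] 7/(4*(ν^2 + 1))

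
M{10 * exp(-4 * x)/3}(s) 10 * gamma(s)/(3 * 2^(2 * s))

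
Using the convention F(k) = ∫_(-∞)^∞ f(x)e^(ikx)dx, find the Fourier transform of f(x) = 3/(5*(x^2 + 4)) 3*pi*exp(-2*Abs(k))/10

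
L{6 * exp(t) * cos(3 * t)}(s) 6 * (s - 1)/((s - 1)^2 + 9)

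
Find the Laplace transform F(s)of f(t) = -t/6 -1/(6 * s^2)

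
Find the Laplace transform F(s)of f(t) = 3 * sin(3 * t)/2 9/(2 * (s^2 + 9))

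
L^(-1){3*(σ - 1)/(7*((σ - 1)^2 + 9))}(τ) 3*exp(τ)*cos(3*τ)/7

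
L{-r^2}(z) -2/z^3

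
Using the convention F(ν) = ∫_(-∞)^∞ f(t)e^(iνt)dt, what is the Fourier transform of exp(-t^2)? sqrt(pi)*exp(-ν^2/4)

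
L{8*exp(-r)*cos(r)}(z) 8*(z + 1)/((z + 1)^2 + 1)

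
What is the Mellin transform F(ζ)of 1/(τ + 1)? pi * csc(pi * ζ)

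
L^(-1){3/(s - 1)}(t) 3 * exp(t)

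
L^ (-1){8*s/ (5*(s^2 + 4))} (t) 8*cos (2*t)/5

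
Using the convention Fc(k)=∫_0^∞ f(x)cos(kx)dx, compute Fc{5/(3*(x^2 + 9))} 5*pi*exp(-3*k)/18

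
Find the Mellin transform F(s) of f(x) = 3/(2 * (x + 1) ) 3 * pi * csc(pi * s) /2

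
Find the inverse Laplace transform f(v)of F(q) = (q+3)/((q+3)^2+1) exp(-3*v)*cos(v)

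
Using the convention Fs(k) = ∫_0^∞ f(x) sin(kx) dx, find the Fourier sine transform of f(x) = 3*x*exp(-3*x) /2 9*k/(k^2 + 9) ^2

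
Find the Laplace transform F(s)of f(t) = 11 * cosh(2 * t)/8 11 * s/(8 * (s^2 - 4))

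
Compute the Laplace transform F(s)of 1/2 1/(2 * s)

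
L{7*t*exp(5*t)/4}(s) 7/(4*(s - 5)^2)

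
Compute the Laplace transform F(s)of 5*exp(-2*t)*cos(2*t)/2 5*(s + 2)/(2*((s + 2)^2 + 4))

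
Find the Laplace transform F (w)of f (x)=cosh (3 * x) w/ (w^2 - 9)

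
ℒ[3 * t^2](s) 6/s^3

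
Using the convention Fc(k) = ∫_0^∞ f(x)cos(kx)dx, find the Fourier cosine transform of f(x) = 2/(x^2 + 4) pi * exp(-2 * k)/2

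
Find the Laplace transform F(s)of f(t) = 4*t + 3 4/s^2 + 3/s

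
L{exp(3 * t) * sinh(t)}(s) 1/((s - 3)^2 - 1)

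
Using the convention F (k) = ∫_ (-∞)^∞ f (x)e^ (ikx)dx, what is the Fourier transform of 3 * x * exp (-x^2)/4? 3 * I * sqrt (pi) * k * exp (-k^2/4)/8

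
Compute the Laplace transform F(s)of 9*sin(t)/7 9/(7*(s^2 + 1))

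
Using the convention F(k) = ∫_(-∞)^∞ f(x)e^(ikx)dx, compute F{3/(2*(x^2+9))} pi*exp(-3*Abs(k))/2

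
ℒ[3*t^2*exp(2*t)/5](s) 6/(5*(s - 2)^3)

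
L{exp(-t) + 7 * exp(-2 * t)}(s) 7/(s + 2) + 1/(s + 1)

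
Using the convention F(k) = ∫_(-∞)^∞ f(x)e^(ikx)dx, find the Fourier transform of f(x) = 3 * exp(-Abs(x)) 6/(k^2 + 1)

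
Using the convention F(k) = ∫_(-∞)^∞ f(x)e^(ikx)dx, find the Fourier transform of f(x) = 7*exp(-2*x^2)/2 7*sqrt(2)*sqrt(pi)*exp(-k^2/8)/4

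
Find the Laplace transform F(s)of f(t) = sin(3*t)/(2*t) atan(3/s)/2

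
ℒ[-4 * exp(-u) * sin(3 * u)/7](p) -12/(7 * (p + 1)^2 + 63)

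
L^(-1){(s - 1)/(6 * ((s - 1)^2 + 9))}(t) exp(t) * cos(3 * t)/6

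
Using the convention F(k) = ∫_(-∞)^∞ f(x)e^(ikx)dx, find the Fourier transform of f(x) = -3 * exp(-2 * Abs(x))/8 -3/(2 * k^2 + 8)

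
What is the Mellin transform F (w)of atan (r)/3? -pi*sec (pi*w/2)/ (6*w)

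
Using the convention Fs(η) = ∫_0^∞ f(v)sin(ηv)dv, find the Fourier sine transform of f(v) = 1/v pi/2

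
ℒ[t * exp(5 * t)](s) (s - 5)^(-2)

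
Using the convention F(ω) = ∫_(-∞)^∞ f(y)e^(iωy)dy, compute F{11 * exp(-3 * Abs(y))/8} 33/(4 * (ω^2 + 9))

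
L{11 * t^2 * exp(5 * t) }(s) 22/(s - 5) ^3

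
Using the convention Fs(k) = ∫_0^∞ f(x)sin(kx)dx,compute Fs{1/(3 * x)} pi/6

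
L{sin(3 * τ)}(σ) 3/(σ^2 + 9)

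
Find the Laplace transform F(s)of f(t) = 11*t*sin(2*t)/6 22*s/(3*(s^2+4)^2)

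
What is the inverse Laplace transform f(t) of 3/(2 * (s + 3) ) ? 3 * exp(-3 * t) /2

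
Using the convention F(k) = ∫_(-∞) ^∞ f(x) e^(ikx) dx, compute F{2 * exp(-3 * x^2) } 2 * sqrt(3) * sqrt(pi) * exp(-k^2/12) /3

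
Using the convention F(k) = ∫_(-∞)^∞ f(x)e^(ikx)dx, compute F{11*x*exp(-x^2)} 11*I*sqrt(pi)*k*exp(-k^2/4)/2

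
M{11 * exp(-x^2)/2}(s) 11 * gamma(s/2)/4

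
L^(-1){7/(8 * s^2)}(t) 7 * t/8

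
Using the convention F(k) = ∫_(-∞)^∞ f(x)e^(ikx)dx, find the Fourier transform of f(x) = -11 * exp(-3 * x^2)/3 -11 * sqrt(3) * sqrt(pi) * exp(-k^2/12)/9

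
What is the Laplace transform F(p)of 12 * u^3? 72/p^4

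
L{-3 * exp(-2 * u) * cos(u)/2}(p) 3 * (-p - 2)/(2 * ((p+2)^2+1))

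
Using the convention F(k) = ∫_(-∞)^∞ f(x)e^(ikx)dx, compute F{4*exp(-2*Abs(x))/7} 16/(7*(k^2 + 4))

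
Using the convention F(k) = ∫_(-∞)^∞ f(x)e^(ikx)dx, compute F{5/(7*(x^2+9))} 5*pi*exp(-3*Abs(k))/21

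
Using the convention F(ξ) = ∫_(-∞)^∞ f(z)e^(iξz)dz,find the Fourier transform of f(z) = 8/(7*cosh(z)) 8*pi/(7*cosh(pi*ξ/2))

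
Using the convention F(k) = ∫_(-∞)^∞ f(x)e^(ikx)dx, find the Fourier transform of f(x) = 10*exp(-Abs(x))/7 20/(7*(k^2 + 1))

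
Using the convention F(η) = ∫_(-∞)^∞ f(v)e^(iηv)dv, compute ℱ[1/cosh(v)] pi/cosh(pi*η/2)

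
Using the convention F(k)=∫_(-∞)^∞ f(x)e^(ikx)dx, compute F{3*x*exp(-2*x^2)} 3*sqrt(2)*I*sqrt(pi)*k*exp(-k^2/8)/8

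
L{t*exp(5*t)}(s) (s - 5)^(-2)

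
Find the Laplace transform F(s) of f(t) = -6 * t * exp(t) -6/(s - 1) ^2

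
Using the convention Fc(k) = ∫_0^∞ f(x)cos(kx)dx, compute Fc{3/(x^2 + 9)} pi*exp(-3*k)/2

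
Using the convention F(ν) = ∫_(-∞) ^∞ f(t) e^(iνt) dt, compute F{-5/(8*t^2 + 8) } -5*pi*exp(-Abs(ν) ) /8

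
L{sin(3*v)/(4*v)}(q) atan(3/q)/4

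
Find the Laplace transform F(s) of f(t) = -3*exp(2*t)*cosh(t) 3*(2 - s) /((s - 2) ^2 - 1) 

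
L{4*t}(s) 4/s^2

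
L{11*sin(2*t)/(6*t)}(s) 11*atan(2/s)/6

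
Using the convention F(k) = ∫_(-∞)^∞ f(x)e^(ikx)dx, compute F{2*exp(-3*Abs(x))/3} 4/(k^2 + 9)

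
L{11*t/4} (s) 11/ (4*s^2)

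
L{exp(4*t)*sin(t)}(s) 1/((s - 4)^2 + 1)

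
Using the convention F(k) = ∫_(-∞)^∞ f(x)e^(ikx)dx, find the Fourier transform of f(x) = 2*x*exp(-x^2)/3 I*sqrt(pi)*k*exp(-k^2/4)/3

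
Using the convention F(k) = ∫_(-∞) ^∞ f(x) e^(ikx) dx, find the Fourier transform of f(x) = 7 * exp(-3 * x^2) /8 7 * sqrt(3) * sqrt(pi) * exp(-k^2/12) /24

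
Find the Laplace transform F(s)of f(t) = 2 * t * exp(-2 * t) 2/(s + 2)^2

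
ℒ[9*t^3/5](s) 54/(5*s^4) 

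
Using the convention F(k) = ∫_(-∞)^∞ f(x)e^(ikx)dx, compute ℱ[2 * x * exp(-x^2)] I * sqrt(pi) * k * exp(-k^2/4)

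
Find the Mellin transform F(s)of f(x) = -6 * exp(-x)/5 -6 * gamma(s)/5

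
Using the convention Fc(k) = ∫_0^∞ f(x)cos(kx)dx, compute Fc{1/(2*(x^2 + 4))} pi*exp(-2*k)/8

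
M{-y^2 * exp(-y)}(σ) -gamma(σ + 2)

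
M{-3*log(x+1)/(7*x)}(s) 3*pi*csc(pi*s)/(7*(s - 1))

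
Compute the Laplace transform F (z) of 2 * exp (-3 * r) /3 2/ (3 * (z + 3) ) 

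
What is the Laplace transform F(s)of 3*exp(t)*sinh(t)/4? 3/(4*s*(s - 2))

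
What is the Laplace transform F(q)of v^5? 120/q^6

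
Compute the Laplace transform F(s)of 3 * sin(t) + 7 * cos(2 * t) 7 * s/(s^2 + 4) + 3/(s^2 + 1)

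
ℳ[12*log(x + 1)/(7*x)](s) -12*pi*csc(pi*s)/(7*s - 7)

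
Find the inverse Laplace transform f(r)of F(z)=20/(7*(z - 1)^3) 10*r^2*exp(r)/7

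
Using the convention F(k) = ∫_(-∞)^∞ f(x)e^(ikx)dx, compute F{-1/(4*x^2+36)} -pi*exp(-3*Abs(k))/12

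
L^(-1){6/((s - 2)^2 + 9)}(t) 2*exp(2*t)*sin(3*t)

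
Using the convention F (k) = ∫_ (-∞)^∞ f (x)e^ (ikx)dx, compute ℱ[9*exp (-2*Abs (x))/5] 36/ (5*(k^2 + 4))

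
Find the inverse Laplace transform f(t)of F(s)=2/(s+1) 2 * exp(-t)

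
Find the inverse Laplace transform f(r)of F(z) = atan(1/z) sin(r)/r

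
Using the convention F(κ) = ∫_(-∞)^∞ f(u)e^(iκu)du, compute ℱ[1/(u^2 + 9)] pi*exp(-3*Abs(κ))/3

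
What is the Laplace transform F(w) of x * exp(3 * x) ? (w - 3) ^(-2) 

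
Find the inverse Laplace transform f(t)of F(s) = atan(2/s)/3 sin(2*t)/(3*t)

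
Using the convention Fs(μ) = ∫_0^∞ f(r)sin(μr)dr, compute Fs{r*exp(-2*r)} 4*μ/(μ^2+4)^2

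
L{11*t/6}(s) 11/(6*s^2)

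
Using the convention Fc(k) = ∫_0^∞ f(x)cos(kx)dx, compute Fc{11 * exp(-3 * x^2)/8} 11 * sqrt(3) * sqrt(pi) * exp(-k^2/12)/48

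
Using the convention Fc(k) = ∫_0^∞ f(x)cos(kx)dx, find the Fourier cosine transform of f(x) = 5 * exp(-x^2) 5 * sqrt(pi) * exp(-k^2/4)/2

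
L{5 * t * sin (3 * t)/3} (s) 10 * s/ (s^2+9)^2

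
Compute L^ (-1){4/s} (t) 4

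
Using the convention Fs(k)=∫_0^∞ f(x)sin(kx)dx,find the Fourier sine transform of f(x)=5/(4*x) 5*pi/8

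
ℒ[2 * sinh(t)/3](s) 2/(3 * (s^2 - 1))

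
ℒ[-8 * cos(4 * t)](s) -8 * s/(s^2+16)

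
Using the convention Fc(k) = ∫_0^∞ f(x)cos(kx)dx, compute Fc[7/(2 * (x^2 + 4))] 7 * pi * exp(-2 * k)/8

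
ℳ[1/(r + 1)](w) pi*csc(pi*w)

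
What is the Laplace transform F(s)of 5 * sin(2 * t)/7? 10/(7 * (s^2+4))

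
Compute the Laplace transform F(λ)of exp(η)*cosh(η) (λ - 1)/(λ*(λ - 2))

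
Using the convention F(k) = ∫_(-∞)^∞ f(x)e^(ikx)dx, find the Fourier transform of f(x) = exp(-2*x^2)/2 sqrt(2)*sqrt(pi)*exp(-k^2/8)/4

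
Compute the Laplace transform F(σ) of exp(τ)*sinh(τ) 1/(σ*(σ - 2) ) 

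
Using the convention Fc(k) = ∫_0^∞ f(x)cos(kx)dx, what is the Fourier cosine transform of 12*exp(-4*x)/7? 48/(7*(k^2 + 16))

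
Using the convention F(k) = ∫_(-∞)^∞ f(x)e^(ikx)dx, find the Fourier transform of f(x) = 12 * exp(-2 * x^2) 6 * sqrt(2) * sqrt(pi) * exp(-k^2/8)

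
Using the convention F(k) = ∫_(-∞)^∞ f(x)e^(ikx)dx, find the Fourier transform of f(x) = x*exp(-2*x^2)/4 sqrt(2)*I*sqrt(pi)*k*exp(-k^2/8)/32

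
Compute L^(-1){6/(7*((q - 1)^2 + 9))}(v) 2*exp(v)*sin(3*v)/7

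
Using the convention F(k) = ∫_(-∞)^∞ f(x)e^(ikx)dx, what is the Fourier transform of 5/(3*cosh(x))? 5*pi/(3*cosh(pi*k/2))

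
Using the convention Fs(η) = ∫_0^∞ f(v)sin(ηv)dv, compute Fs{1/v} pi/2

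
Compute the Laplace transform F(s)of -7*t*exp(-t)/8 -7/(8*(s + 1)^2)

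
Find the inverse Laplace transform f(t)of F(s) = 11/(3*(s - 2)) 11*exp(2*t)/3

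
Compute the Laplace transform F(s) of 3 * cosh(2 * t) 3 * s/(s^2 - 4) 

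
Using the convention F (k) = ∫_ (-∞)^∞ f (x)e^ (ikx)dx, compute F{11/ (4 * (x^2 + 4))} 11 * pi * exp (-2 * Abs (k))/8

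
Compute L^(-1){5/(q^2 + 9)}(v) 5*sin(3*v)/3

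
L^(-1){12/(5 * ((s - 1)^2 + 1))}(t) 12 * exp(t) * sin(t)/5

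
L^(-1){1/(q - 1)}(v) exp(v)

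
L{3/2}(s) 3/(2*s)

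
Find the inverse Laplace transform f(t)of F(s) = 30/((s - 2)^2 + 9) 10 * exp(2 * t) * sin(3 * t)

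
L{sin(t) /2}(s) 1/(2*(s^2+1) ) 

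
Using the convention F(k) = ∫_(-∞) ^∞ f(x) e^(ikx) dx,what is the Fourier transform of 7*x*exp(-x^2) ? 7*I*sqrt(pi)*k*exp(-k^2/4) /2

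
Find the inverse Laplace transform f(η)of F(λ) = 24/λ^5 η^4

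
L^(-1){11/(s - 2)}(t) 11*exp(2*t)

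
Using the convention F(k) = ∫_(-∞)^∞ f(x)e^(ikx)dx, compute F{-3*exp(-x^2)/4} -3*sqrt(pi)*exp(-k^2/4)/4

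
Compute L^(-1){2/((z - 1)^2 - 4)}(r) exp(r)*sinh(2*r)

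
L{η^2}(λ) 2/λ^3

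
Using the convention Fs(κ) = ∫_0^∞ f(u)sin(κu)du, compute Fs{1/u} pi/2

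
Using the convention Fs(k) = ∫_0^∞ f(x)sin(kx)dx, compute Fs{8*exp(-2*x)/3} 8*k/(3*(k^2 + 4))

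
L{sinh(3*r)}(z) 3/(z^2 - 9)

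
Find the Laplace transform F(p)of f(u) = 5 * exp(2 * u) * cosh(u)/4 5 * (p - 2)/(4 * ((p - 2)^2-1))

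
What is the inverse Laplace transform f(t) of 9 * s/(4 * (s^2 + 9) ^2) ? 3 * t * sin(3 * t) /8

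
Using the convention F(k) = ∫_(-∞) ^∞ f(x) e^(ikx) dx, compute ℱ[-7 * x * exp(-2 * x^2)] -7 * sqrt(2) * I * sqrt(pi) * k * exp(-k^2/8) /8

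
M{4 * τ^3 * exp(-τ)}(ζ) 4 * gamma(ζ + 3)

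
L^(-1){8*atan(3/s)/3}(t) 8*sin(3*t)/(3*t)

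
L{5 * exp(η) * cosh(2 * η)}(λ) 5 * (λ - 1)/((λ - 1)^2 - 4)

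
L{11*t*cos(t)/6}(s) 11*(s^2 - 1)/(6*(s^2 + 1)^2)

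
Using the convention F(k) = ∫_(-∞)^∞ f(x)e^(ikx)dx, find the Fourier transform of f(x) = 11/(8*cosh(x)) 11*pi/(8*cosh(pi*k/2))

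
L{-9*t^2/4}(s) -9/(2*s^3)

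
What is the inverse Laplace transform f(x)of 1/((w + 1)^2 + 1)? exp(-x)*sin(x)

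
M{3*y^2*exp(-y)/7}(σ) 3*gamma(σ + 2)/7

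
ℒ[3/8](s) 3/(8 * s)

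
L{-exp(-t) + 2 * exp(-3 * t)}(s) 2/(s + 3) - 1/(s + 1)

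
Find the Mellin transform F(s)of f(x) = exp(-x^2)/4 gamma(s/2)/8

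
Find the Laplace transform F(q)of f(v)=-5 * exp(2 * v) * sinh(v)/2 -5/(2 * (q - 2)^2-2)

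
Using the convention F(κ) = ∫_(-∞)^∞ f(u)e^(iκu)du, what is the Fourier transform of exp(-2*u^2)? sqrt(2)*sqrt(pi)*exp(-κ^2/8)/2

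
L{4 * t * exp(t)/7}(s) 4/(7 * (s - 1)^2)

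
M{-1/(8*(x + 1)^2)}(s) pi*(s - 1)/(8*sin(pi*s))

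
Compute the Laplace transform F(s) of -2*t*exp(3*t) -2/(s - 3) ^2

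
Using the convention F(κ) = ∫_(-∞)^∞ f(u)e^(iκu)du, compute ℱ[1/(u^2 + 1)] pi * exp(-Abs(κ))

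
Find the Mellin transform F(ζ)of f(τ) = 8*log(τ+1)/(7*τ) -8*pi*csc(pi*ζ)/(7*ζ - 7)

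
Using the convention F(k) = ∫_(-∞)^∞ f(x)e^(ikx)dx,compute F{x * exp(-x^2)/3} I * sqrt(pi) * k * exp(-k^2/4)/6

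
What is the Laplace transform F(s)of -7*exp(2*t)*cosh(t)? 7*(2 - s)/((s - 2)^2 - 1)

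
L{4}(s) 4/s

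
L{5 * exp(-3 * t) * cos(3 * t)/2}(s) 5 * (s+3)/(2 * ((s+3)^2+9))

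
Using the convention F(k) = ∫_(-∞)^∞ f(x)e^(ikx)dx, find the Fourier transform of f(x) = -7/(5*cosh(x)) -7*pi/(5*cosh(pi*k/2))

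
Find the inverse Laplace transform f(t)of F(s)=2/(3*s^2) 2*t/3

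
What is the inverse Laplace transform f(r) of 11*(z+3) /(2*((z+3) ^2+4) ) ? 11*exp(-3*r)*cos(2*r) /2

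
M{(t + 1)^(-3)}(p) pi * (p - 2) * (p - 1)/(2 * sin(pi * p))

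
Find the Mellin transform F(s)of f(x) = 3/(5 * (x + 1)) 3 * pi * csc(pi * s)/5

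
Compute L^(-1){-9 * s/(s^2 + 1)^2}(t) -9 * t * sin(t)/2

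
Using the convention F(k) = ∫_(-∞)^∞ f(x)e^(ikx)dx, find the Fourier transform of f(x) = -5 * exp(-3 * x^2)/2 -5 * sqrt(3) * sqrt(pi) * exp(-k^2/12)/6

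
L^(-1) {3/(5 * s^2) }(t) 3 * t/5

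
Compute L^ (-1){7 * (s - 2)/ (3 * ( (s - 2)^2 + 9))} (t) 7 * exp (2 * t) * cos (3 * t)/3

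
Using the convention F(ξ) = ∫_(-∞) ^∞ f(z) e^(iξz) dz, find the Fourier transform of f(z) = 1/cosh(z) pi/cosh(pi*ξ/2) 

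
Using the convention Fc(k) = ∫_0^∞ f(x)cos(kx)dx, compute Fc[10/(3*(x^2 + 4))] 5*pi*exp(-2*k)/6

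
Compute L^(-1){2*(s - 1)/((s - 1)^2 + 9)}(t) 2*exp(t)*cos(3*t)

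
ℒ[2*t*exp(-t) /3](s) 2/(3*(s + 1) ^2) 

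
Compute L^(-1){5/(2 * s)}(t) 5/2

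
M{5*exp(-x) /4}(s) 5*gamma(s) /4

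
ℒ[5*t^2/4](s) 5/(2*s^3)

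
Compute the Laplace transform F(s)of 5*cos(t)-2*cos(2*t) 5*s/(s^2 + 1)-2*s/(s^2 + 4)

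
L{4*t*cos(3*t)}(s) 4*(s^2 - 9)/(s^2 + 9)^2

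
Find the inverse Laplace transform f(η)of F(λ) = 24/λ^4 4*η^3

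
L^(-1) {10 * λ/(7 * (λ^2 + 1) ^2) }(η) 5 * η * sin(η) /7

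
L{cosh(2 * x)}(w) w/(w^2 - 4)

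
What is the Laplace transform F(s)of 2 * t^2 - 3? 4/s^3 - 3/s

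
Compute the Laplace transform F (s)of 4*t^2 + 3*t 8/s^3 + 3/s^2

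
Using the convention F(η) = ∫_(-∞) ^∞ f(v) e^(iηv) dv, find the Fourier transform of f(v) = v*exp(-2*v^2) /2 sqrt(2)*I*sqrt(pi)*η*exp(-η^2/8) /16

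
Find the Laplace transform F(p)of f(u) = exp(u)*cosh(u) (p - 1)/(p*(p - 2))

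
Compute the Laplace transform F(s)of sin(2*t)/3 2/(3*(s^2 + 4))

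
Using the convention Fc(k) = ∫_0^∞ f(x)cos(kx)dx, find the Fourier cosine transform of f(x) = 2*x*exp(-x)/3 2*(1 - k^2)/(3*(k^2+1)^2)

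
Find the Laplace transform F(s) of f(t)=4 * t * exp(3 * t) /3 4/(3 * (s - 3) ^2) 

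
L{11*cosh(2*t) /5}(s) 11*s/(5*(s^2 - 4) ) 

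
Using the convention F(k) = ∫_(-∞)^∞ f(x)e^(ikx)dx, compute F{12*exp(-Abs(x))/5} 24/(5*(k^2 + 1))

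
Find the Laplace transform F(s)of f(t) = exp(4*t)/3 1/(3*(s - 4))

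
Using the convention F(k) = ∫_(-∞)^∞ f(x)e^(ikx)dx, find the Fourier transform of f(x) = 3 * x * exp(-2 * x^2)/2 3 * sqrt(2) * I * sqrt(pi) * k * exp(-k^2/8)/16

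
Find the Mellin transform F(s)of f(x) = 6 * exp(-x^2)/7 3 * gamma(s/2)/7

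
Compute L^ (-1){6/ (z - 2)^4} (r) r^3*exp (2*r)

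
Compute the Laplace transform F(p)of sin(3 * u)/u atan(3/p)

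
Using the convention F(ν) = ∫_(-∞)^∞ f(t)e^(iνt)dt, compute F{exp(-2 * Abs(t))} 4/(ν^2 + 4)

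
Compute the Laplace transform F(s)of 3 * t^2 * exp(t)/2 3/(s - 1)^3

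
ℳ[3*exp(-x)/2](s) 3*gamma(s)/2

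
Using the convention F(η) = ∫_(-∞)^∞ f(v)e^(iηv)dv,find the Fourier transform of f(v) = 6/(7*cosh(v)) 6*pi/(7*cosh(pi*η/2))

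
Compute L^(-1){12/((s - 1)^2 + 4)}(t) 6 * exp(t) * sin(2 * t)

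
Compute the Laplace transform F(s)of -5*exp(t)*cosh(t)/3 5*(1 - s)/(3*s*(s - 2))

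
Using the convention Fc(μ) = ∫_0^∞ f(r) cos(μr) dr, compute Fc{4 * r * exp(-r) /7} 4 * (1 - μ^2) /(7 * (μ^2+1) ^2) 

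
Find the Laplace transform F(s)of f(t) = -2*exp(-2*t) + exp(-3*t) 1/(s + 3)-2/(s + 2)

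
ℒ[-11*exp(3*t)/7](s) -11/(7*s - 21)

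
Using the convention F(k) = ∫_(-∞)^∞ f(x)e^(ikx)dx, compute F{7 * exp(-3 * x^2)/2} 7 * sqrt(3) * sqrt(pi) * exp(-k^2/12)/6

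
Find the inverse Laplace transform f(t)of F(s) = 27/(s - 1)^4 9*t^3*exp(t)/2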